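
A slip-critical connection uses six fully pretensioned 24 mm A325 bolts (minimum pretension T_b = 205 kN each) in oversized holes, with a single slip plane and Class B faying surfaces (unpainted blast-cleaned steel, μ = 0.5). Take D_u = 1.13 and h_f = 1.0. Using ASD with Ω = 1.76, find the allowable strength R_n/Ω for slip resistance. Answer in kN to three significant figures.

R_n = μ · D_u · h_f · T_b · n_s · n_b = 0.5 × 1.13 × 1.0 × 205 × 1 × 6 = 694.9 kN.
Allowable strength R_n/Ω = 694.9 / 1.76 = 395 kN.

395 kN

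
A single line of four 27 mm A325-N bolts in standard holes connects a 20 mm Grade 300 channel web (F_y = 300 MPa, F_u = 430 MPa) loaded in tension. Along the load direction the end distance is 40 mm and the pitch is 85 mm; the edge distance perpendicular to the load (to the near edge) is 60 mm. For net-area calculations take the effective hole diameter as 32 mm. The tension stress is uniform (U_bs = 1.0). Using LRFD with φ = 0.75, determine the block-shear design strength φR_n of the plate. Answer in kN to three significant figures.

Shear plane L_v = 40 + 3·85 = 295 mm; A_gv = 295 × 20 = 5900 mm².
A_nv = (295 − 3.5·32) × 20 = 3660 mm².
A_nt = (60 − 0.5·32) × 20 = 880 mm².
0.6 F_u A_nv = 944.3 kN; 0.6 F_y A_gv = 1062 kN → shear rupture governs the shear term.
R_n = 944.3 + 1.0 × 430 × 880 / 1000 = 1323 kN.
Design strength φR_n = 0.75 × 1323 = 992 kN.

992 kN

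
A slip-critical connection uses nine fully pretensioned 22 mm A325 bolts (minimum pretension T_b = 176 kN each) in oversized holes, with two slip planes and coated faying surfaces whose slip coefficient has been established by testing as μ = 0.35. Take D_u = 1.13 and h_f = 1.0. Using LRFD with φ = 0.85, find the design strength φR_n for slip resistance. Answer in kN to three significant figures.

1070 kN

R_n = μ · D_u · h_f · T_b · n_s · n_b = 0.35 × 1.13 × 1.0 × 176 × 2 × 9 = 1253 kN.
Design strength φR_n = 0.85 × 1253 = 1070 kN.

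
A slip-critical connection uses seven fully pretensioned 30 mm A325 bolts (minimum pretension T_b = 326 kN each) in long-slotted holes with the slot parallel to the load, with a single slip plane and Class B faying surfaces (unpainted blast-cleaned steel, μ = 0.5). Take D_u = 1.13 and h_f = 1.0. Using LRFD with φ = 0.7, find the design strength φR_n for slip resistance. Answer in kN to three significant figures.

R_n = μ · D_u · h_f · T_b · n_s · n_b = 0.5 × 1.13 × 1.0 × 326 × 1 × 7 = 1289 kN.
Design strength φR_n = 0.7 × 1289 = 903 kN.

903 kN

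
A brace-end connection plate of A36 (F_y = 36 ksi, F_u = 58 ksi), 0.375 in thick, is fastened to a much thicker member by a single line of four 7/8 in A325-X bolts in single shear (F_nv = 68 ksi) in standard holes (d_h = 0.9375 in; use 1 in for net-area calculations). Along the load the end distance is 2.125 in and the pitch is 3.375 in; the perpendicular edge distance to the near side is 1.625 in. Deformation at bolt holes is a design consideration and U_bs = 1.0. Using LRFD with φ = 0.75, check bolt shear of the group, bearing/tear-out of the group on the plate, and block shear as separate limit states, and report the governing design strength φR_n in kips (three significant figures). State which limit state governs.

Bolt shear: A_b = π·0.875²/4 = 0.6013 in²; R_n = 68 × 0.6013 × 4 × 1 = 163.6 kips → 0.75 × 163.6 = 123 kips.
Bearing: edge l_c = 1.656, r_n = 43.23 kips; interior l_c = 2.438, r_n = 45.68 kips; R_n = 43.23 + 3·45.68 = 180.3 kips → 135 kips.
Block shear: A_gv = 4.594, A_nv = 3.281, A_nt = 0.4219 in²; R_n = min(0.6F_uA_nv, 0.6F_yA_gv) + U_bs·F_u·A_nt = 123.7 kips → 92.8 kips.
Block shear governs: 92.8 kips.

92.8 kips (block shear governs)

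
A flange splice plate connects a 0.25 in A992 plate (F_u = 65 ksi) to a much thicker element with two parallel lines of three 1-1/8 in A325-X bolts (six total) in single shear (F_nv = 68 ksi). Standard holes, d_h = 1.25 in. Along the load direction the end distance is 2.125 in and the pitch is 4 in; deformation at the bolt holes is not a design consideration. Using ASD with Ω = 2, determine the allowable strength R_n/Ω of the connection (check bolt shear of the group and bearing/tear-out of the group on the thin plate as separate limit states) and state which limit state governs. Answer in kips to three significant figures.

146 kips (bearing governs)

Bolt shear: A_b = π·1.125²/4 = 0.994 in²; R_n = 68 × 0.994 × 6 × 1 = 405.6 kips → 405.6 / 2 = 203 kips.
Bearing (1.5 l_c t F_u ≤ 3.0 d t F_u): upper limit = 3.0·1.125·0.25·65 = 54.84 kips.
  Edge l_c = 2.125 − 1.25/2 = 1.5 → r_n = 36.56 kips; interior l_c = 4 − 1.25 = 2.75 → r_n = 54.84 kips.
  R_n,bearing = 2·36.56 + 4·54.84 = 292.5 kips → 292.5 / 2 = 146 kips.
Bearing governs: 146 kips.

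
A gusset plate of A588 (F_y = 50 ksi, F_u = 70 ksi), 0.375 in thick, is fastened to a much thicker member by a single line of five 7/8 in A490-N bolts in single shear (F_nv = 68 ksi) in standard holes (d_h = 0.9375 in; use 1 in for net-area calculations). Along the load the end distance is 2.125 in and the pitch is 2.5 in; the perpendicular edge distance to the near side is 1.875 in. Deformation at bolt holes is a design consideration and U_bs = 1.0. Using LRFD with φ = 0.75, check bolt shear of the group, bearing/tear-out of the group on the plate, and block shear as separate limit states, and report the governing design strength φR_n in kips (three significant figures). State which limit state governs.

117 kips (block shear governs)

Bolt shear: A_b = π·0.875²/4 = 0.6013 in²; R_n = 68 × 0.6013 × 5 × 1 = 204.4 kips → 0.75 × 204.4 = 153 kips.
Bearing: edge l_c = 1.656, r_n = 52.17 kips; interior l_c = 1.562, r_n = 49.22 kips; R_n = 52.17 + 4·49.22 = 249 kips → 187 kips.
Block shear: A_gv = 4.547, A_nv = 2.859, A_nt = 0.5156 in²; R_n = min(0.6F_uA_nv, 0.6F_yA_gv) + U_bs·F_u·A_nt = 156.2 kips → 117 kips.
Block shear governs: 117 kips.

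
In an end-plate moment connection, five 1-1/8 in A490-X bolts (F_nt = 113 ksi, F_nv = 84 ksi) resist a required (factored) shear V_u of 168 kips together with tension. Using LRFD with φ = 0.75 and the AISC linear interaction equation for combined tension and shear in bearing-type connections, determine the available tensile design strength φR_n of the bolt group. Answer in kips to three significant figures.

322 kips

A_b = π·1.125²/4 = 0.994 in²; f_rv = 168 / (5 × 0.994) = 33.8 ksi.
F'_nt = 1.3 F_nt − (F_nt / φF_nv) f_rv = 1.3·113 − (113/(0.75·84))·33.8 = 86.27 ksi, capped at F_nt → F'_nt = 86.27 ksi.
R_n = F'_nt · A_b · n = 86.27 × 0.994 × 5 = 428.8 kips.
Design strength φR_n = 0.75 × 428.8 = 322 kips.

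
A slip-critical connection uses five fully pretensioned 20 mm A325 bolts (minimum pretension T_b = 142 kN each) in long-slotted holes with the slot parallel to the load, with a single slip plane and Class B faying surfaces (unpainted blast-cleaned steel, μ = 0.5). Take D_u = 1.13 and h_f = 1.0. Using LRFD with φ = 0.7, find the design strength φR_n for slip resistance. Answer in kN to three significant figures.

R_n = μ · D_u · h_f · T_b · n_s · n_b = 0.5 × 1.13 × 1.0 × 142 × 1 × 5 = 401.1 kN.
Design strength φR_n = 0.7 × 401.1 = 281 kN.

281 kN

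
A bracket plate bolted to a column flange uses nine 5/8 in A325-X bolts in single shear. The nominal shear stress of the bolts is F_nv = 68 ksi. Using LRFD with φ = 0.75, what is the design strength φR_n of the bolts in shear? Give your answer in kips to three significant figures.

141 kips

A_b = π × 0.625² / 4 = 0.3068 in².
R_n = F_nv · A_b · n · n_s = 68 × 0.3068 × 9 × 1 = 187.8 kips.
Design strength φR_n = 0.75 × 187.8 = 141 kips.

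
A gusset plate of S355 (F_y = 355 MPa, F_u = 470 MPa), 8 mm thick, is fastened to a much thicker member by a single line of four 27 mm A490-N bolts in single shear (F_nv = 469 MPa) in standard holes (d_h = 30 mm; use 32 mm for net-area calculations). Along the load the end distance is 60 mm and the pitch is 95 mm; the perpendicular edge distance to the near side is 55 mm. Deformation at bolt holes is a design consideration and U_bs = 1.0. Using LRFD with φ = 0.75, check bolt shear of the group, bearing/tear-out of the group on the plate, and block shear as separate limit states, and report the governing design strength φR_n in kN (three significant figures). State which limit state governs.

Bolt shear: A_b = π·27²/4 = 572.6 mm²; R_n = 469 × 572.6 × 4 × 1 / 1000 = 1074 kN → 0.75 × 1074 = 806 kN.
Bearing: edge l_c = 45, r_n = 203 kN; interior l_c = 65, r_n = 243.6 kN; R_n = 203 + 3·243.6 = 934 kN → 700 kN.
Block shear: A_gv = 2760, A_nv = 1864, A_nt = 312 mm²; R_n = min(0.6F_uA_nv, 0.6F_yA_gv) + U_bs·F_u·A_nt = 672.3 kN → 504 kN.
Block shear governs: 504 kN.

504 kN (block shear governs)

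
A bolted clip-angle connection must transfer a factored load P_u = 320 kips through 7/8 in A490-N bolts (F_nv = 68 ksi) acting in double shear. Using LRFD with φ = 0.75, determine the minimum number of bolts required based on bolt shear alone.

6 bolts

A_b = π·0.875²/4 = 0.6013 in².
Per-bolt design strength φR_n = 0.75 × 68 × 0.6013 × 2 = 61.33 kips.
n ≥ 320 / 61.33 = 5.217 → use 6 bolts.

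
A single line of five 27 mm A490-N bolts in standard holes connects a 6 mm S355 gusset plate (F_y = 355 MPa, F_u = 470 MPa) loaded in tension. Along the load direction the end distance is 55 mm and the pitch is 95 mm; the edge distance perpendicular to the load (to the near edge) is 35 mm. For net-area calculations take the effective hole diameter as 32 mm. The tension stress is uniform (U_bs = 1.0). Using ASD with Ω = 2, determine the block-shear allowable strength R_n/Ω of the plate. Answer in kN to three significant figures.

Shear plane L_v = 55 + 4·95 = 435 mm; A_gv = 435 × 6 = 2610 mm².
A_nv = (435 − 4.5·32) × 6 = 1746 mm².
A_nt = (35 − 0.5·32) × 6 = 114 mm².
0.6 F_u A_nv = 492.4 kN; 0.6 F_y A_gv = 555.9 kN → shear rupture governs the shear term.
R_n = 492.4 + 1.0 × 470 × 114 / 1000 = 546 kN.
Allowable strength R_n/Ω = 546 / 2 = 273 kN.

273 kN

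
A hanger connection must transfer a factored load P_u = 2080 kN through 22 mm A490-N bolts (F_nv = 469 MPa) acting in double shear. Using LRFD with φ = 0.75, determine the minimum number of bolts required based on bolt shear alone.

A_b = π·22²/4 = 380.1 mm².
Per-bolt design strength φR_n = 0.75 × 469 × 380.1 × 2 / 1000 = 267.4 kN.
n ≥ 2080 / 267.4 = 7.778 → use 8 bolts.

8 bolts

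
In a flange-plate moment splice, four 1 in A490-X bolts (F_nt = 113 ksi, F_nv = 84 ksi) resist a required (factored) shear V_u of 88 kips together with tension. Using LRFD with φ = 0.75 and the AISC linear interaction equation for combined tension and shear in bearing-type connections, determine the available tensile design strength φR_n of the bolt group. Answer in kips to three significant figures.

A_b = π·1²/4 = 0.7854 in²; f_rv = 88 / (4 × 0.7854) = 28.01 ksi.
F'_nt = 1.3 F_nt − (F_nt / φF_nv) f_rv = 1.3·113 − (113/(0.75·84))·28.01 = 96.66 ksi, capped at F_nt → F'_nt = 96.66 ksi.
R_n = F'_nt · A_b · n = 96.66 × 0.7854 × 4 = 303.7 kips.
Design strength φR_n = 0.75 × 303.7 = 228 kips.

228 kips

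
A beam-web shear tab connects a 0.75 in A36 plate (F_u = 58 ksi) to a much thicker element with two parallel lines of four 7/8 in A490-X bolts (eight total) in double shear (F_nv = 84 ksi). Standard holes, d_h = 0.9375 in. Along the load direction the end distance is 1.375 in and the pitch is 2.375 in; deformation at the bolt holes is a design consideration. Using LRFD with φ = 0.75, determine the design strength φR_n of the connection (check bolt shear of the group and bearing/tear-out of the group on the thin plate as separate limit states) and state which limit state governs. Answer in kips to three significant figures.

Bolt shear: A_b = π·0.875²/4 = 0.6013 in²; R_n = 84 × 0.6013 × 8 × 2 = 808.2 kips → 0.75 × 808.2 = 606 kips.
Bearing (1.2 l_c t F_u ≤ 2.4 d t F_u): upper limit = 2.4·0.875·0.75·58 = 91.35 kips.
  Edge l_c = 1.375 − 0.9375/2 = 0.9062 → r_n = 47.31 kips; interior l_c = 2.375 − 0.9375 = 1.438 → r_n = 75.04 kips.
  R_n,bearing = 2·47.31 + 6·75.04 = 544.8 kips → 0.75 × 544.8 = 409 kips.
Bearing governs: 409 kips.

409 kips (bearing governs)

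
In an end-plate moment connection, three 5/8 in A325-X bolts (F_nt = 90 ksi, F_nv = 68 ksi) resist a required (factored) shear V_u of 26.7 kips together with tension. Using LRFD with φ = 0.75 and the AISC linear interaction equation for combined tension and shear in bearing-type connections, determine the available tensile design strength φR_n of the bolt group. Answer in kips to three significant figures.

A_b = π·0.625²/4 = 0.3068 in²; f_rv = 26.7 / (3 × 0.3068) = 29.01 ksi.
F'_nt = 1.3 F_nt − (F_nt / φF_nv) f_rv = 1.3·90 − (90/(0.75·68))·29.01 = 65.81 ksi, capped at F_nt → F'_nt = 65.81 ksi.
R_n = F'_nt · A_b · n = 65.81 × 0.3068 × 3 = 60.57 kips.
Design strength φR_n = 0.75 × 60.57 = 45.4 kips.

45.4 kips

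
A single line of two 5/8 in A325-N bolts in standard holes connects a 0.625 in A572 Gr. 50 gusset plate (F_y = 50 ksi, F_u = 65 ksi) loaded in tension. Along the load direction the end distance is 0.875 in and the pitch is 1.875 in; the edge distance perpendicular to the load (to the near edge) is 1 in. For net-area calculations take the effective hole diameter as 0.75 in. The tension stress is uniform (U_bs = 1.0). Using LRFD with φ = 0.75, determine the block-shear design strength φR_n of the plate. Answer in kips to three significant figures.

48.8 kips

Shear plane L_v = 0.875 + 1·1.875 = 2.75 in; A_gv = 2.75 × 0.625 = 1.719 in².
A_nv = (2.75 − 1.5·0.75) × 0.625 = 1.016 in².
A_nt = (1 − 0.5·0.75) × 0.625 = 0.3906 in².
0.6 F_u A_nv = 39.61 kips; 0.6 F_y A_gv = 51.56 kips → shear rupture governs the shear term.
R_n = 39.61 + 1.0 × 65 × 0.3906 = 65 kips.
Design strength φR_n = 0.75 × 65 = 48.8 kips.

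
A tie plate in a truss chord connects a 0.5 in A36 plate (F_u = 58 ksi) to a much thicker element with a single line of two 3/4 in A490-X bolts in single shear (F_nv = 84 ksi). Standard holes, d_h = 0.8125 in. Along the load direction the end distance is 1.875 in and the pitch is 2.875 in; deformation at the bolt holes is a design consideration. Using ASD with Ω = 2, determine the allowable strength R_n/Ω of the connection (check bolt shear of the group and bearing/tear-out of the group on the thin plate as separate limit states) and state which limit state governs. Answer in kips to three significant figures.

37.1 kips (bolt shear governs)

Bolt shear: A_b = π·0.75²/4 = 0.4418 in²; R_n = 84 × 0.4418 × 2 × 1 = 74.22 kips → 74.22 / 2 = 37.1 kips.
Bearing (1.2 l_c t F_u ≤ 2.4 d t F_u): upper limit = 2.4·0.75·0.5·58 = 52.2 kips.
  Edge l_c = 1.875 − 0.8125/2 = 1.469 → r_n = 51.11 kips; interior l_c = 2.875 − 0.8125 = 2.062 → r_n = 52.2 kips.
  R_n,bearing = 1·51.11 + 1·52.2 = 103.3 kips → 103.3 / 2 = 51.7 kips.
Bolt shear governs: 37.1 kips.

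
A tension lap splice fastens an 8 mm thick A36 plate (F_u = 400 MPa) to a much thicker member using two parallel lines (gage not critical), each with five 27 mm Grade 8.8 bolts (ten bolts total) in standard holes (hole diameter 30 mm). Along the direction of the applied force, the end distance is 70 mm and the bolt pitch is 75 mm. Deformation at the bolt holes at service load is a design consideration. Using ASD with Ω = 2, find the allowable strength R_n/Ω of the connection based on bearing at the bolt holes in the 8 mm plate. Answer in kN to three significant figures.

Per bolt r_n = 1.2 l_c t F_u ≤ 2.4 d t F_u; upper limit = 2.4 × 27 × 8 × 400 / 1000 = 207.4 kN.
Edge bolt: l_c = 70 − 30/2 = 55 mm → 1.2 × 55 × 8 × 400 / 1000 = 211.2 → r_n = 207.4 kN.
Interior bolts: l_c = 75 − 30 = 45 mm → 1.2 × 45 × 8 × 400 / 1000 = 172.8 → r_n = 172.8 kN.
R_n = 2 × 207.4 + 8 × 172.8 = 1797 kN.
Allowable strength R_n/Ω = 1797 / 2 = 899 kN.

899 kN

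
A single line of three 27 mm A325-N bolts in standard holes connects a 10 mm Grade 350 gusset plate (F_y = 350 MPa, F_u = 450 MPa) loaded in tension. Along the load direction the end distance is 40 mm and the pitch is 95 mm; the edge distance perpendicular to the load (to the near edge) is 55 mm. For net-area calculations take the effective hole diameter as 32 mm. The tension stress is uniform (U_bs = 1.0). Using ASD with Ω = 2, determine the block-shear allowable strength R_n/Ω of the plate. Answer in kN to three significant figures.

290 kN

Shear plane L_v = 40 + 2·95 = 230 mm; A_gv = 230 × 10 = 2300 mm².
A_nv = (230 − 2.5·32) × 10 = 1500 mm².
A_nt = (55 − 0.5·32) × 10 = 390 mm².
0.6 F_u A_nv = 405 kN; 0.6 F_y A_gv = 483 kN → shear rupture governs the shear term.
R_n = 405 + 1.0 × 450 × 390 / 1000 = 580.5 kN.
Allowable strength R_n/Ω = 580.5 / 2 = 290 kN.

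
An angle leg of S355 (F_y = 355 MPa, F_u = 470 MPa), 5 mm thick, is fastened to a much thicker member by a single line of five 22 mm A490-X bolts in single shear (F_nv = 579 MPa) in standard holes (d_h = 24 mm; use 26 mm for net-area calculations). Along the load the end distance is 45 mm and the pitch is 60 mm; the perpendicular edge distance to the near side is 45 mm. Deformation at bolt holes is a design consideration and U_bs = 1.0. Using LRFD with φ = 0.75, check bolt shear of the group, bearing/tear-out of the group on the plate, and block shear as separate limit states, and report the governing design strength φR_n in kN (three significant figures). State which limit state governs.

Bolt shear: A_b = π·22²/4 = 380.1 mm²; R_n = 579 × 380.1 × 5 × 1 / 1000 = 1100 kN → 0.75 × 1100 = 825 kN.
Bearing: edge l_c = 33, r_n = 93.06 kN; interior l_c = 36, r_n = 101.5 kN; R_n = 93.06 + 4·101.5 = 499.1 kN → 374 kN.
Block shear: A_gv = 1425, A_nv = 840, A_nt = 160 mm²; R_n = min(0.6F_uA_nv, 0.6F_yA_gv) + U_bs·F_u·A_nt = 312.1 kN → 234 kN.
Block shear governs: 234 kN.

234 kN (block shear governs)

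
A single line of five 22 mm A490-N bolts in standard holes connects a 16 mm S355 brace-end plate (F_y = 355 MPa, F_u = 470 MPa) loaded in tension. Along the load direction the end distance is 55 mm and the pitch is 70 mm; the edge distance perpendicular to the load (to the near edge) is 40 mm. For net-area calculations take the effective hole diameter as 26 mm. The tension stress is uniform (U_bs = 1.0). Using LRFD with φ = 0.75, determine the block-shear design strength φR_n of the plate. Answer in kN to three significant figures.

Shear plane L_v = 55 + 4·70 = 335 mm; A_gv = 335 × 16 = 5360 mm².
A_nv = (335 − 4.5·26) × 16 = 3488 mm².
A_nt = (40 − 0.5·26) × 16 = 432 mm².
0.6 F_u A_nv = 983.6 kN; 0.6 F_y A_gv = 1142 kN → shear rupture governs the shear term.
R_n = 983.6 + 1.0 × 470 × 432 / 1000 = 1187 kN.
Design strength φR_n = 0.75 × 1187 = 890 kN.

890 kN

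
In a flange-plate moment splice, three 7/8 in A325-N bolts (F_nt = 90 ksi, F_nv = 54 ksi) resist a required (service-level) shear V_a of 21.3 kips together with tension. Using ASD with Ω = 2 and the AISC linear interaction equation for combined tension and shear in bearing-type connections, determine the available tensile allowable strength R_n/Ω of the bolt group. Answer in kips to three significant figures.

70 kips

A_b = π·0.875²/4 = 0.6013 in²; f_rv = 21.3 / (3 × 0.6013) = 11.81 ksi.
F'_nt = 1.3 F_nt − (Ω F_nt / F_nv) f_rv = 1.3·90 − (2·90/54)·11.81 = 77.64 ksi, capped at F_nt → F'_nt = 77.64 ksi.
R_n = F'_nt · A_b · n = 77.64 × 0.6013 × 3 = 140.1 kips.
Allowable strength R_n/Ω = 140.1 / 2 = 70 kips.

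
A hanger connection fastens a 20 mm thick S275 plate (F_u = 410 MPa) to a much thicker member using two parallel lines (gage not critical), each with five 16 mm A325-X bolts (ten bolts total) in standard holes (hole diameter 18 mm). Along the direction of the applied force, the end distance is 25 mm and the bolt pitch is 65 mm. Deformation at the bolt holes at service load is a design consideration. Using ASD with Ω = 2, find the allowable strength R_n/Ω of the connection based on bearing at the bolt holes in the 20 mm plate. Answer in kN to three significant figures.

1420 kN

Per bolt r_n = 1.2 l_c t F_u ≤ 2.4 d t F_u; upper limit = 2.4 × 16 × 20 × 410 / 1000 = 314.9 kN.
Edge bolt: l_c = 25 − 18/2 = 16 mm → 1.2 × 16 × 20 × 410 / 1000 = 157.4 → r_n = 157.4 kN.
Interior bolts: l_c = 65 − 18 = 47 mm → 1.2 × 47 × 20 × 410 / 1000 = 462.5 → r_n = 314.9 kN.
R_n = 2 × 157.4 + 8 × 314.9 = 2834 kN.
Allowable strength R_n/Ω = 2834 / 2 = 1420 kN.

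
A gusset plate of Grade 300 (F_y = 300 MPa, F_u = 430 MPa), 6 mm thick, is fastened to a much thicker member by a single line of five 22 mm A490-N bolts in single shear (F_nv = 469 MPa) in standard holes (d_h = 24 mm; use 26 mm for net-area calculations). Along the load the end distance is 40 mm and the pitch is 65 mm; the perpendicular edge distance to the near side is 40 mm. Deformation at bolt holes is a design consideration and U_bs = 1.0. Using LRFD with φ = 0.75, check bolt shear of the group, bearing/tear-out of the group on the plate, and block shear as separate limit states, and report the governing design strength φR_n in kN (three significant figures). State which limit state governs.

265 kN (block shear governs)

Bolt shear: A_b = π·22²/4 = 380.1 mm²; R_n = 469 × 380.1 × 5 × 1 / 1000 = 891.4 kN → 0.75 × 891.4 = 669 kN.
Bearing: edge l_c = 28, r_n = 86.69 kN; interior l_c = 41, r_n = 126.9 kN; R_n = 86.69 + 4·126.9 = 594.4 kN → 446 kN.
Block shear: A_gv = 1800, A_nv = 1098, A_nt = 162 mm²; R_n = min(0.6F_uA_nv, 0.6F_yA_gv) + U_bs·F_u·A_nt = 352.9 kN → 265 kN.
Block shear governs: 265 kN.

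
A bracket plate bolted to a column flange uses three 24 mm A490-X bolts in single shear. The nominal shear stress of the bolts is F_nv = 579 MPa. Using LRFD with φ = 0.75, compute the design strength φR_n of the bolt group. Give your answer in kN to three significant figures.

589 kN

A_b = π × 24² / 4 = 452.4 mm².
R_n = F_nv · A_b · n · n_s = 579 × 452.4 × 3 × 1 / 1000 = 785.8 kN.
Design strength φR_n = 0.75 × 785.8 = 589 kN.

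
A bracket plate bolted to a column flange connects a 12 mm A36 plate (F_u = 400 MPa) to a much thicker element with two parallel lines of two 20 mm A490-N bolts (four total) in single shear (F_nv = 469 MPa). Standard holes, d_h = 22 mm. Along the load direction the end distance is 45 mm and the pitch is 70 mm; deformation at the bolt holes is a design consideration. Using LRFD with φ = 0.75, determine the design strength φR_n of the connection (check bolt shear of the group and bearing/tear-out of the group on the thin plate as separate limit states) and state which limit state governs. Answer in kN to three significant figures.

442 kN (bolt shear governs)

Bolt shear: A_b = π·20²/4 = 314.2 mm²; R_n = 469 × 314.2 × 4 × 1 / 1000 = 589.4 kN → 0.75 × 589.4 = 442 kN.
Bearing (1.2 l_c t F_u ≤ 2.4 d t F_u): upper limit = 2.4·20·12·400 / 1000 = 230.4 kN.
  Edge l_c = 45 − 22/2 = 34 → r_n = 195.8 kN; interior l_c = 70 − 22 = 48 → r_n = 230.4 kN.
  R_n,bearing = 2·195.8 + 2·230.4 = 852.5 kN → 0.75 × 852.5 = 639 kN.
Bolt shear governs: 442 kN.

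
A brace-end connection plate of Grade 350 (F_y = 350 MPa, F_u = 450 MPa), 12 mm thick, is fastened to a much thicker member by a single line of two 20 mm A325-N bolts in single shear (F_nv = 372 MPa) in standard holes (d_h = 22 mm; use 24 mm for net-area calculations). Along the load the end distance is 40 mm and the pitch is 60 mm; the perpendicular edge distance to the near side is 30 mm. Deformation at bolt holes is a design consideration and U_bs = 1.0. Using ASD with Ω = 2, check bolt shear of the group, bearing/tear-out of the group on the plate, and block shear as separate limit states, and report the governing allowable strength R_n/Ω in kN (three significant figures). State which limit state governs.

117 kN (bolt shear governs)

Bolt shear: A_b = π·20²/4 = 314.2 mm²; R_n = 372 × 314.2 × 2 × 1 / 1000 = 233.7 kN → 233.7 / 2 = 117 kN.
Bearing: edge l_c = 29, r_n = 187.9 kN; interior l_c = 38, r_n = 246.2 kN; R_n = 187.9 + 1·246.2 = 434.2 kN → 217 kN.
Block shear: A_gv = 1200, A_nv = 768, A_nt = 216 mm²; R_n = min(0.6F_uA_nv, 0.6F_yA_gv) + U_bs·F_u·A_nt = 304.6 kN → 152 kN.
Bolt shear governs: 117 kN.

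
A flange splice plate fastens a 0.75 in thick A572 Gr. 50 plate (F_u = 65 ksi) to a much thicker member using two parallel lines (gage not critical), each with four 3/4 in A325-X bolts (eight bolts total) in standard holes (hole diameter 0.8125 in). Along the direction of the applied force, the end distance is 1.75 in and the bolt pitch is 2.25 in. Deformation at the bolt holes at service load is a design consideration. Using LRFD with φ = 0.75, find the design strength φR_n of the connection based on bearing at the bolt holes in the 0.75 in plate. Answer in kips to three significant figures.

496 kips

Per bolt r_n = 1.2 l_c t F_u ≤ 2.4 d t F_u; upper limit = 2.4 × 0.75 × 0.75 × 65 = 87.75 kips.
Edge bolt: l_c = 1.75 − 0.8125/2 = 1.344 in → 1.2 × 1.344 × 0.75 × 65 = 78.61 → r_n = 78.61 kips.
Interior bolts: l_c = 2.25 − 0.8125 = 1.438 in → 1.2 × 1.438 × 0.75 × 65 = 84.09 → r_n = 84.09 kips.
R_n = 2 × 78.61 + 6 × 84.09 = 661.8 kips.
Design strength φR_n = 0.75 × 661.8 = 496 kips.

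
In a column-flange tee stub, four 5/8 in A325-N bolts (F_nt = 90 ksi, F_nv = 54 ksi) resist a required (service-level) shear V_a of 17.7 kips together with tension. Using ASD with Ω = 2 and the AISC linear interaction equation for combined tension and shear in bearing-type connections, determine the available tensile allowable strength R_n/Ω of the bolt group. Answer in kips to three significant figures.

42.3 kips

A_b = π·0.625²/4 = 0.3068 in²; f_rv = 17.7 / (4 × 0.3068) = 14.42 ksi.
F'_nt = 1.3 F_nt − (Ω F_nt / F_nv) f_rv = 1.3·90 − (2·90/54)·14.42 = 68.92 ksi, capped at F_nt → F'_nt = 68.92 ksi.
R_n = F'_nt · A_b · n = 68.92 × 0.3068 × 4 = 84.58 kips.
Allowable strength R_n/Ω = 84.58 / 2 = 42.3 kips.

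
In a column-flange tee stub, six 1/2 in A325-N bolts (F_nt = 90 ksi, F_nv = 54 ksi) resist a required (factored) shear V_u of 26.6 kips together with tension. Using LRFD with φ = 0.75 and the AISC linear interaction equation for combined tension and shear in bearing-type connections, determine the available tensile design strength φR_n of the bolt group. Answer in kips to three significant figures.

A_b = π·0.5²/4 = 0.1963 in²; f_rv = 26.6 / (6 × 0.1963) = 22.58 ksi.
F'_nt = 1.3 F_nt − (F_nt / φF_nv) f_rv = 1.3·90 − (90/(0.75·54))·22.58 = 66.82 ksi, capped at F_nt → F'_nt = 66.82 ksi.
R_n = F'_nt · A_b · n = 66.82 × 0.1963 × 6 = 78.73 kips.
Design strength φR_n = 0.75 × 78.73 = 59 kips.

59 kips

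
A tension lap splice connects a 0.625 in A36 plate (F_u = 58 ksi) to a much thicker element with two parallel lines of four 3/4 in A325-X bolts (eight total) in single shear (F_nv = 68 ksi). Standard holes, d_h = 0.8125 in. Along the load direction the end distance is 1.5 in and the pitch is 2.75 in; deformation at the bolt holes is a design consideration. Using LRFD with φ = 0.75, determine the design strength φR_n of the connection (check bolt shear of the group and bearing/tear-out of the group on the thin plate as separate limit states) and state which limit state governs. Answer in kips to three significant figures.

180 kips (bolt shear governs)

Bolt shear: A_b = π·0.75²/4 = 0.4418 in²; R_n = 68 × 0.4418 × 8 × 1 = 240.3 kips → 0.75 × 240.3 = 180 kips.
Bearing (1.2 l_c t F_u ≤ 2.4 d t F_u): upper limit = 2.4·0.75·0.625·58 = 65.25 kips.
  Edge l_c = 1.5 − 0.8125/2 = 1.094 → r_n = 47.58 kips; interior l_c = 2.75 − 0.8125 = 1.938 → r_n = 65.25 kips.
  R_n,bearing = 2·47.58 + 6·65.25 = 486.7 kips → 0.75 × 486.7 = 365 kips.
Bolt shear governs: 180 kips.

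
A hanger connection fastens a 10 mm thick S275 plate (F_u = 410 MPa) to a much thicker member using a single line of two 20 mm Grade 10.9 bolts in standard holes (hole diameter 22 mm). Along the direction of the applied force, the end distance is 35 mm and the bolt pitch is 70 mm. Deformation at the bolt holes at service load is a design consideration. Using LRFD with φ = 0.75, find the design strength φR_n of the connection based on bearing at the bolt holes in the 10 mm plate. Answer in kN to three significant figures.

236 kN

Per bolt r_n = 1.2 l_c t F_u ≤ 2.4 d t F_u; upper limit = 2.4 × 20 × 10 × 410 / 1000 = 196.8 kN.
Edge bolt: l_c = 35 − 22/2 = 24 mm → 1.2 × 24 × 10 × 410 / 1000 = 118.1 → r_n = 118.1 kN.
Interior bolts: l_c = 70 − 22 = 48 mm → 1.2 × 48 × 10 × 410 / 1000 = 236.2 → r_n = 196.8 kN.
R_n = 1 × 118.1 + 1 × 196.8 = 314.9 kN.
Design strength φR_n = 0.75 × 314.9 = 236 kN.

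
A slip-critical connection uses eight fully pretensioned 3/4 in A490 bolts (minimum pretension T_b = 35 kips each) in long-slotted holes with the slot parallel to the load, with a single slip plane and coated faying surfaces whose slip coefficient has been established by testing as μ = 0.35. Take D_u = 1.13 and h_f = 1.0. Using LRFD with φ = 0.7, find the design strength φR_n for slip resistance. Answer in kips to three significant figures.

R_n = μ · D_u · h_f · T_b · n_s · n_b = 0.35 × 1.13 × 1.0 × 35 × 1 × 8 = 110.7 kips.
Design strength φR_n = 0.7 × 110.7 = 77.5 kips.

77.5 kips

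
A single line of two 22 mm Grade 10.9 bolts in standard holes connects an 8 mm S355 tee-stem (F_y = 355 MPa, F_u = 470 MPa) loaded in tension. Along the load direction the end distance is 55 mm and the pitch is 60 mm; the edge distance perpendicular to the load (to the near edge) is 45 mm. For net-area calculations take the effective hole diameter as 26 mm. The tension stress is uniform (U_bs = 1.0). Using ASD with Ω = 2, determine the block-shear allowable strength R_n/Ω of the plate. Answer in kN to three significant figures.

146 kN

Shear plane L_v = 55 + 1·60 = 115 mm; A_gv = 115 × 8 = 920 mm².
A_nv = (115 − 1.5·26) × 8 = 608 mm².
A_nt = (45 − 0.5·26) × 8 = 256 mm².
0.6 F_u A_nv = 171.5 kN; 0.6 F_y A_gv = 196 kN → shear rupture governs the shear term.
R_n = 171.5 + 1.0 × 470 × 256 / 1000 = 291.8 kN.
Allowable strength R_n/Ω = 291.8 / 2 = 146 kN.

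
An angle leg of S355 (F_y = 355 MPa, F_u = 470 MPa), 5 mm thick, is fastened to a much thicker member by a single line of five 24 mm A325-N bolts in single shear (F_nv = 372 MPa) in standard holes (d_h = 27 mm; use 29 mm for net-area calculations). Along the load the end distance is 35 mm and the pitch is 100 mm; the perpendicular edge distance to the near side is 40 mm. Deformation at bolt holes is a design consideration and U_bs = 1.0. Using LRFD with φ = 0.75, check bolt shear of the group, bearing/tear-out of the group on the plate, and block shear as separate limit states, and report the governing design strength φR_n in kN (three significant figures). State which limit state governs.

367 kN (block shear governs)

Bolt shear: A_b = π·24²/4 = 452.4 mm²; R_n = 372 × 452.4 × 5 × 1 / 1000 = 841.4 kN → 0.75 × 841.4 = 631 kN.
Bearing: edge l_c = 21.5, r_n = 60.63 kN; interior l_c = 73, r_n = 135.4 kN; R_n = 60.63 + 4·135.4 = 602.1 kN → 452 kN.
Block shear: A_gv = 2175, A_nv = 1522, A_nt = 127.5 mm²; R_n = min(0.6F_uA_nv, 0.6F_yA_gv) + U_bs·F_u·A_nt = 489.3 kN → 367 kN.
Block shear governs: 367 kN.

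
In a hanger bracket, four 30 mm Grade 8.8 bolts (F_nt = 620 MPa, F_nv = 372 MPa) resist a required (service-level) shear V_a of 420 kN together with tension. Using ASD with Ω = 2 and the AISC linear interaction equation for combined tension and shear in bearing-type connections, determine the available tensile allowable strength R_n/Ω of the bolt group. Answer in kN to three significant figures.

439 kN

A_b = π·30²/4 = 706.9 mm²; f_rv = 420 × 1000 / (4 × 706.9) = 148.5 MPa.
F'_nt = 1.3 F_nt − (Ω F_nt / F_nv) f_rv = 1.3·620 − (2·620/372)·148.5 = 310.9 MPa, capped at F_nt → F'_nt = 310.9 MPa.
R_n = F'_nt · A_b · n = 310.9 × 706.9 × 4 / 1000 = 878.9 kN.
Allowable strength R_n/Ω = 878.9 / 2 = 439 kN.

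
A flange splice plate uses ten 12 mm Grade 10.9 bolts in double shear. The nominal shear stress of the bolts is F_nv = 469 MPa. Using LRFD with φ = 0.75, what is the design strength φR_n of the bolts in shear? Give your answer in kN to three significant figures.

A_b = π × 12² / 4 = 113.1 mm².
R_n = F_nv · A_b · n · n_s = 469 × 113.1 × 10 × 2 / 1000 = 1061 kN.
Design strength φR_n = 0.75 × 1061 = 796 kN.

796 kN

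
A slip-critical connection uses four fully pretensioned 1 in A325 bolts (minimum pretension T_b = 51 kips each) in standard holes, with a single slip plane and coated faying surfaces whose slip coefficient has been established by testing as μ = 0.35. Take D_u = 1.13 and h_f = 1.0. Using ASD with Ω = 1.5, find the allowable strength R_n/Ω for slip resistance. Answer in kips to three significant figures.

R_n = μ · D_u · h_f · T_b · n_s · n_b = 0.35 × 1.13 × 1.0 × 51 × 1 × 4 = 80.68 kips.
Allowable strength R_n/Ω = 80.68 / 1.5 = 53.8 kips.

53.8 kips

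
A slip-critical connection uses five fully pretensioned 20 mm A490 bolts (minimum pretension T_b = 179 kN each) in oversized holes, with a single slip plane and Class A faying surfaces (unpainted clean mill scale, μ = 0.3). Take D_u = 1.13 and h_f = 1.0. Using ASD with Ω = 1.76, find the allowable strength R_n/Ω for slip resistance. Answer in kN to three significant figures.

172 kN

R_n = μ · D_u · h_f · T_b · n_s · n_b = 0.3 × 1.13 × 1.0 × 179 × 1 × 5 = 303.4 kN.
Allowable strength R_n/Ω = 303.4 / 1.76 = 172 kN.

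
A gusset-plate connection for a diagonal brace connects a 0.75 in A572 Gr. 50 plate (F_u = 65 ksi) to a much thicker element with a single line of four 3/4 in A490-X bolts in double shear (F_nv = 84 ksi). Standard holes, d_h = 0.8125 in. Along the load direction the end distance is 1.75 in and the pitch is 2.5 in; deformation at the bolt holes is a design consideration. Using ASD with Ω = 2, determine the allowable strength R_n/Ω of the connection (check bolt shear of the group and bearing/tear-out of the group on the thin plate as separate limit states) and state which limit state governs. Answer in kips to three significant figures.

148 kips (bolt shear governs)

Bolt shear: A_b = π·0.75²/4 = 0.4418 in²; R_n = 84 × 0.4418 × 4 × 2 = 296.9 kips → 296.9 / 2 = 148 kips.
Bearing (1.2 l_c t F_u ≤ 2.4 d t F_u): upper limit = 2.4·0.75·0.75·65 = 87.75 kips.
  Edge l_c = 1.75 − 0.8125/2 = 1.344 → r_n = 78.61 kips; interior l_c = 2.5 − 0.8125 = 1.688 → r_n = 87.75 kips.
  R_n,bearing = 1·78.61 + 3·87.75 = 341.9 kips → 341.9 / 2 = 171 kips.
Bolt shear governs: 148 kips.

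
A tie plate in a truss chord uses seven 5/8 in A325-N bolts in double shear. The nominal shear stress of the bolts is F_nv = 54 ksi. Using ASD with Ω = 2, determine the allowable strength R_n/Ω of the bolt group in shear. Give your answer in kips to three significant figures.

A_b = π × 0.625² / 4 = 0.3068 in².
R_n = F_nv · A_b · n · n_s = 54 × 0.3068 × 7 × 2 = 231.9 kips.
Allowable strength R_n/Ω = 231.9 / 2 = 116 kips.

116 kips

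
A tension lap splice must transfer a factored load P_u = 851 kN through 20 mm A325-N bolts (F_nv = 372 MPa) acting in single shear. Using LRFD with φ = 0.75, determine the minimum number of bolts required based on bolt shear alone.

A_b = π·20²/4 = 314.2 mm².
Per-bolt design strength φR_n = 0.75 × 372 × 314.2 × 1 / 1000 = 87.65 kN.
n ≥ 851 / 87.65 = 9.709 → use 10 bolts.

10 bolts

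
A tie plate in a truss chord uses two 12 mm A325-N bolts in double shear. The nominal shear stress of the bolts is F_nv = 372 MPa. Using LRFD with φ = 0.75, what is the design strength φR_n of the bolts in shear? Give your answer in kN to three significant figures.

A_b = π × 12² / 4 = 113.1 mm².
R_n = F_nv · A_b · n · n_s = 372 × 113.1 × 2 × 2 / 1000 = 168.3 kN.
Design strength φR_n = 0.75 × 168.3 = 126 kN.

126 kN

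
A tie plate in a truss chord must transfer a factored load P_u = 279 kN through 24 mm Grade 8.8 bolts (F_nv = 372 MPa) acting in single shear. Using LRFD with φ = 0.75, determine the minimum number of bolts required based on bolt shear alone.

A_b = π·24²/4 = 452.4 mm².
Per-bolt design strength φR_n = 0.75 × 372 × 452.4 × 1 / 1000 = 126.2 kN.
n ≥ 279 / 126.2 = 2.21 → use 3 bolts.

3 bolts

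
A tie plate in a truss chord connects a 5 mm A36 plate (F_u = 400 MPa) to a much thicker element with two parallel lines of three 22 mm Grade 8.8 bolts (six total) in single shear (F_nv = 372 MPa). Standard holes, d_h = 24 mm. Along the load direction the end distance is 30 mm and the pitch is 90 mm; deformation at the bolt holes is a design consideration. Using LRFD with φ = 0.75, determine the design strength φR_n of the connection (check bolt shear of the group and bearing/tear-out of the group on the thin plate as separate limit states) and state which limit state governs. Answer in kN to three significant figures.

382 kN (bearing governs)

Bolt shear: A_b = π·22²/4 = 380.1 mm²; R_n = 372 × 380.1 × 6 × 1 / 1000 = 848.5 kN → 0.75 × 848.5 = 636 kN.
Bearing (1.2 l_c t F_u ≤ 2.4 d t F_u): upper limit = 2.4·22·5·400 / 1000 = 105.6 kN.
  Edge l_c = 30 − 24/2 = 18 → r_n = 43.2 kN; interior l_c = 90 − 24 = 66 → r_n = 105.6 kN.
  R_n,bearing = 2·43.2 + 4·105.6 = 508.8 kN → 0.75 × 508.8 = 382 kN.
Bearing governs: 382 kN.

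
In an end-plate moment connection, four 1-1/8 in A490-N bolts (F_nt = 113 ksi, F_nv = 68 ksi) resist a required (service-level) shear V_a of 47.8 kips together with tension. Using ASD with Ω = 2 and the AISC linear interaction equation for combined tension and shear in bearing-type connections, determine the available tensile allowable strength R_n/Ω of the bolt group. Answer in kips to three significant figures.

A_b = π·1.125²/4 = 0.994 in²; f_rv = 47.8 / (4 × 0.994) = 12.02 ksi.
F'_nt = 1.3 F_nt − (Ω F_nt / F_nv) f_rv = 1.3·113 − (2·113/68)·12.02 = 106.9 ksi, capped at F_nt → F'_nt = 106.9 ksi.
R_n = F'_nt · A_b · n = 106.9 × 0.994 × 4 = 425.2 kips.
Allowable strength R_n/Ω = 425.2 / 2 = 213 kips.

213 kips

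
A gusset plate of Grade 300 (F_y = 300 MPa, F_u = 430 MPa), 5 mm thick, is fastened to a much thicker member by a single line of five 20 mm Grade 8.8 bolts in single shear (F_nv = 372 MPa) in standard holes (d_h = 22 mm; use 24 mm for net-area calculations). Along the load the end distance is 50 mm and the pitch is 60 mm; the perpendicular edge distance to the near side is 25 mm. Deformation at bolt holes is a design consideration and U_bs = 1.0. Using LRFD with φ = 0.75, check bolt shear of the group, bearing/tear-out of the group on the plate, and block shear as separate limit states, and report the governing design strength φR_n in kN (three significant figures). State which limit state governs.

197 kN (block shear governs)

Bolt shear: A_b = π·20²/4 = 314.2 mm²; R_n = 372 × 314.2 × 5 × 1 / 1000 = 584.3 kN → 0.75 × 584.3 = 438 kN.
Bearing: edge l_c = 39, r_n = 100.6 kN; interior l_c = 38, r_n = 98.04 kN; R_n = 100.6 + 4·98.04 = 492.8 kN → 370 kN.
Block shear: A_gv = 1450, A_nv = 910, A_nt = 65 mm²; R_n = min(0.6F_uA_nv, 0.6F_yA_gv) + U_bs·F_u·A_nt = 262.7 kN → 197 kN.
Block shear governs: 197 kN.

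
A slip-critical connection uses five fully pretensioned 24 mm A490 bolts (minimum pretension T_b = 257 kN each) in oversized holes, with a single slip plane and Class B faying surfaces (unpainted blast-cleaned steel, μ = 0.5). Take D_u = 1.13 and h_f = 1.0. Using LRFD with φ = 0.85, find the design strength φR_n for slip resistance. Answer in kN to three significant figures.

617 kN

R_n = μ · D_u · h_f · T_b · n_s · n_b = 0.5 × 1.13 × 1.0 × 257 × 1 × 5 = 726 kN.
Design strength φR_n = 0.85 × 726 = 617 kN.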